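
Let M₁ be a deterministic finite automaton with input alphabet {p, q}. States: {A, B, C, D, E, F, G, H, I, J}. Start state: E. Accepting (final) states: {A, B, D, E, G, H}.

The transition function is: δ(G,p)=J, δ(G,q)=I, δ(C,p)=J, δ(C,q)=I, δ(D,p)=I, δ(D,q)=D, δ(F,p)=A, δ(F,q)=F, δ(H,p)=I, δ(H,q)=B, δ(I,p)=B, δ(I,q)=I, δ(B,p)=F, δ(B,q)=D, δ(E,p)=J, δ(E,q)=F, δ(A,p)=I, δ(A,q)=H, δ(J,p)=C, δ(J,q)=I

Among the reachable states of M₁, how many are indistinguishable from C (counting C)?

Reachable states from the start: {A,B,C,D,E,F,H,I,J}. Unreachable: {G} — drop them.
Start with accepting vs non-accepting: {A,B,D,E,H} | {C,F,I,J}.
Split {A,B,D,E,H} by δ(·,q) → {A,B,D,H} and {E}.
Refine {C,F,I,J} on symbol p: members go to different blocks, giving {C,J} and {F,I}.
Stable partition: {A,B,D,H} | {C,J} | {E} | {F,I} — 4 equivalence classes.
The equivalence class containing C is {C,J}, of size 2.

2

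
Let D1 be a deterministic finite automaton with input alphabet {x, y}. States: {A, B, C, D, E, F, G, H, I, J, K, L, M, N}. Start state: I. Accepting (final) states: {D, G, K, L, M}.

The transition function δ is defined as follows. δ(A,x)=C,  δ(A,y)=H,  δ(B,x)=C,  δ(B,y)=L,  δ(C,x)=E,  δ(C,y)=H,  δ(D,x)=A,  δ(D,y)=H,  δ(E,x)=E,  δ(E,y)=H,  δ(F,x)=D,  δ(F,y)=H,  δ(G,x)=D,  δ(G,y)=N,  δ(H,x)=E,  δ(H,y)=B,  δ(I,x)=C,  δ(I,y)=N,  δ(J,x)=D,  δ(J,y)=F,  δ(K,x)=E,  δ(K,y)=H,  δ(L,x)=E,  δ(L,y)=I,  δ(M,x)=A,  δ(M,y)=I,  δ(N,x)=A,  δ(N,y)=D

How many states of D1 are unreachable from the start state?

5

No path from I leads to F, G, J, K, M; the other 9 states are all reachable.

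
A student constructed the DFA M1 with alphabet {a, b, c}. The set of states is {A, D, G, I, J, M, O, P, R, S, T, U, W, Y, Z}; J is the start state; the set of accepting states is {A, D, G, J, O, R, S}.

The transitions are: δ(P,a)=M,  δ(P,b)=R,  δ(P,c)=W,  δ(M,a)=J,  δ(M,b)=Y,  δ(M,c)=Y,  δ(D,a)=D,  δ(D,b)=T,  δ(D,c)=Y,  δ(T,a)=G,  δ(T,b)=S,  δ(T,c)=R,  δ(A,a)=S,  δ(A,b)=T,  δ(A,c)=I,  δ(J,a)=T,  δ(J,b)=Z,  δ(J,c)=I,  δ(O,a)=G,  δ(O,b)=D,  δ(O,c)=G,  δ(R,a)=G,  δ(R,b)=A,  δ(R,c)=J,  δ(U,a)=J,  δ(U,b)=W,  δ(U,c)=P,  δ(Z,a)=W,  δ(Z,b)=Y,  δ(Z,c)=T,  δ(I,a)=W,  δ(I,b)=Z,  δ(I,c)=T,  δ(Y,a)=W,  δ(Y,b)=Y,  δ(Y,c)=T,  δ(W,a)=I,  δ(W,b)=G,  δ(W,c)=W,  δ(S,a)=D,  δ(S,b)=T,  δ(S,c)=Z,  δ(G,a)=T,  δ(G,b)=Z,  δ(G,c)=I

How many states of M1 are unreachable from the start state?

Starting at J and following transitions, the reachable set is {A, D, G, I, J, R, S, T, W, Y, Z}. That leaves M, O, P, U unreachable — 4 in total.

4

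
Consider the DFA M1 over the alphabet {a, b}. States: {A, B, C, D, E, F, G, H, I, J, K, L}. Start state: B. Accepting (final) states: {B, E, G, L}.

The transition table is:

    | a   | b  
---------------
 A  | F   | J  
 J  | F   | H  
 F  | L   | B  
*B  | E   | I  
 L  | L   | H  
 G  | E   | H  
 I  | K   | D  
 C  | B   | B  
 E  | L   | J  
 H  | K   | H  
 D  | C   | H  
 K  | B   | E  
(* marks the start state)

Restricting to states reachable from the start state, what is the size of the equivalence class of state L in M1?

3

States {A,G} cannot be reached from the start state, so discard them.
Start with accepting vs non-accepting: {B,E,L} | {C,D,F,H,I,J,K}.
Refine {C,D,F,H,I,J,K} on symbol a: members go to different blocks, giving {D,H,I,J} and {C,F,K}.
Stable partition: {B,E,L} | {D,H,I,J} | {C,F,K} — 3 equivalence classes.
State L belongs to the block {B,E,L}, which has 3 states.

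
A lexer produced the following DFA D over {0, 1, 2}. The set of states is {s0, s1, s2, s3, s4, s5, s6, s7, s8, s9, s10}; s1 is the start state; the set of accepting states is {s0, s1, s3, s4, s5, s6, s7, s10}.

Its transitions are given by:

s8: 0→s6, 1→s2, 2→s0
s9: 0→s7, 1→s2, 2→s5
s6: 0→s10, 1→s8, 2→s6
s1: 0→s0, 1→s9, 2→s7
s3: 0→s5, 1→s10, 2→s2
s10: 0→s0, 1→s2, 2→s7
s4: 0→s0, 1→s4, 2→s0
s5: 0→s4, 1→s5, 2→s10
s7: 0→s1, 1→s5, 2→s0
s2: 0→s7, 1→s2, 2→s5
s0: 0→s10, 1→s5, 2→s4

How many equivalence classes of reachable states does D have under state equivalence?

First remove the unreachable states {s3,s6,s8}; 8 states remain.
Start with accepting vs non-accepting: {s0,s1,s4,s5,s7,s10} | {s2,s9}.
On input 1, block {s0,s1,s4,s5,s7,s10} splits into {s0,s4,s5,s7} and {s1,s10}.
On input 0, block {s0,s4,s5,s7} splits into {s0,s7} and {s4,s5}.
On input 2, block {s0,s7} splits into {s0} and {s7}.
On input 0, block {s4,s5} splits into {s4} and {s5}.
The partition is now stable with 6 blocks: {s0} | {s2,s9} | {s1,s10} | {s4} | {s7} | {s5}.

6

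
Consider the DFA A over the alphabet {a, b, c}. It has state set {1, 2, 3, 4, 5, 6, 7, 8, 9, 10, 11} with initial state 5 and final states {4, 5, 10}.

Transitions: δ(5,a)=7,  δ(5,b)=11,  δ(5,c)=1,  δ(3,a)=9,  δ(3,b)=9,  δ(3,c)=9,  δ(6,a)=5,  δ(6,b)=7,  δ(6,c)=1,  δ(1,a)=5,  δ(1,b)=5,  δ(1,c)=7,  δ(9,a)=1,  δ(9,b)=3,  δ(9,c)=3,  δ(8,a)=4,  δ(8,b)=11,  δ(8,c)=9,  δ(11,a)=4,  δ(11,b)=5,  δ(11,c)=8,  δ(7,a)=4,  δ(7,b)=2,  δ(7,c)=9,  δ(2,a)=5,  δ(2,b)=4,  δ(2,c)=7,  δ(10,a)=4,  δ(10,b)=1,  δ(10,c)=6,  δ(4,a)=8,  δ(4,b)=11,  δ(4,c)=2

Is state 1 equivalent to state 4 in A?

Reachable states from the start: {1,2,3,4,5,7,8,9,11}. Unreachable: {6,10} — drop them.
Start with accepting vs non-accepting: {4,5} | {1,2,3,7,8,9,11}.
On input a, block {1,2,3,7,8,9,11} splits into {1,2,7,8,11} and {3,9}.
Refine {1,2,7,8,11} on symbol b: members go to different blocks, giving {1,2,11} and {7,8}.
Split {3,9} by δ(·,a) → {3} and {9}.
No further refinement is possible. Final partition (5 blocks): {4,5} | {1,2,11} | {3} | {7,8} | {9}.
1 and 4 end up in different blocks, so they are distinguishable. For instance, the string 'ε' is accepted from only 4.

No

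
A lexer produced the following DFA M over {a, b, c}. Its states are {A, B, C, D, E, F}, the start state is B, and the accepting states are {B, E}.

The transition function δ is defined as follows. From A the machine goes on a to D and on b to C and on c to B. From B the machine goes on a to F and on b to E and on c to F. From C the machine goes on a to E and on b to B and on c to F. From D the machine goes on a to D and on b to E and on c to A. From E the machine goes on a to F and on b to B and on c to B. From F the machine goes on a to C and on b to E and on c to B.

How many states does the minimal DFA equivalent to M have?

4

First remove the unreachable states {A,D}; 4 states remain.
Start with accepting vs non-accepting: {B,E} | {C,F}.
On input c, block {B,E} splits into {B} and {E}.
Refine {C,F} on symbol a: members go to different blocks, giving {C} and {F}.
No further refinement is possible. Final partition (4 blocks): {B} | {C} | {E} | {F}.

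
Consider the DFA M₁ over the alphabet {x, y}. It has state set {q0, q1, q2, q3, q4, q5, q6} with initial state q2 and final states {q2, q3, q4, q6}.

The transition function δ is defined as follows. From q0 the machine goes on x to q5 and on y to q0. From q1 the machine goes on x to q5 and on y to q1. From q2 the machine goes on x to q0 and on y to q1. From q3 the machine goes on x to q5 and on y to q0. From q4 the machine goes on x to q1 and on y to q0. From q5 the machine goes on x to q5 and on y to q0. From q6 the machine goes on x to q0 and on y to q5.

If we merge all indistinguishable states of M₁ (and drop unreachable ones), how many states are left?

States {q3,q4,q6} cannot be reached from the start state, so discard them.
Initial partition by acceptance: {q2} | {q0,q1,q5}.
No further refinement is possible. Final partition (2 blocks): {q2} | {q0,q1,q5}.

2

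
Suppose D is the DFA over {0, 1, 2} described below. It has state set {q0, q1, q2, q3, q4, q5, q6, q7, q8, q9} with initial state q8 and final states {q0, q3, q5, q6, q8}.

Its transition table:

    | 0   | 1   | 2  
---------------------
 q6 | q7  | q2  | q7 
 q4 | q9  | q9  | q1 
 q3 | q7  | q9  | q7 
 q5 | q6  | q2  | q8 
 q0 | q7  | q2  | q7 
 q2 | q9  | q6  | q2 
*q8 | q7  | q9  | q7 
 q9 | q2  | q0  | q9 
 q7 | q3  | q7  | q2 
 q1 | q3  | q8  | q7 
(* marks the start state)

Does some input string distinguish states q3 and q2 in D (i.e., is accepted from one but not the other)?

States {q1,q4,q5} cannot be reached from the start state, so discard them.
Start with accepting vs non-accepting: {q0,q3,q6,q8} | {q2,q7,q9}.
Split {q2,q7,q9} by δ(·,0) → {q2,q9} and {q7}.
No further refinement is possible. Final partition (3 blocks): {q0,q3,q6,q8} | {q2,q9} | {q7}.
q3 and q2 end up in different blocks, so they are distinguishable. For instance, the string 'ε' is accepted from only q3.

Yes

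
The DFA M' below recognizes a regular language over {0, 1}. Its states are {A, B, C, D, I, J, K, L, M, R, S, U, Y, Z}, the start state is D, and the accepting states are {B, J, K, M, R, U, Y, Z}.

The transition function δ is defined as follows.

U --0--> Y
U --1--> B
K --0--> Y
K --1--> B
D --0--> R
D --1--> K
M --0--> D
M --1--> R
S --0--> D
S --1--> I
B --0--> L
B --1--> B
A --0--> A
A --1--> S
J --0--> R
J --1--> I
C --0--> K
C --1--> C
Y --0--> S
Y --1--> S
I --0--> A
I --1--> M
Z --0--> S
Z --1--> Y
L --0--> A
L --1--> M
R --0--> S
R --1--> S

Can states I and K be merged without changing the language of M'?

First remove the unreachable states {C,J,U,Z}; 10 states remain.
Initial partition by acceptance: {B,K,M,R,Y} | {A,D,I,L,S}.
Refine {B,K,M,R,Y} on symbol 0: members go to different blocks, giving {B,M,R,Y} and {K}.
Refine {B,M,R,Y} on symbol 1: members go to different blocks, giving {B,M} and {R,Y}.
Refine {B,M} on symbol 1: members go to different blocks, giving {B} and {M}.
Split {A,D,I,L,S} by δ(·,0) → {A,I,L,S} and {D}.
Refine {A,I,L,S} on symbol 0: members go to different blocks, giving {A,I,L} and {S}.
Split {A,I,L} by δ(·,1) → {I,L} and {A}.
The partition is now stable with 8 blocks: {B} | {I,L} | {K} | {R,Y} | {M} | {D} | {S} | {A}.
I and K end up in different blocks, so they are distinguishable. For instance, the string 'ε' is accepted from only K.

No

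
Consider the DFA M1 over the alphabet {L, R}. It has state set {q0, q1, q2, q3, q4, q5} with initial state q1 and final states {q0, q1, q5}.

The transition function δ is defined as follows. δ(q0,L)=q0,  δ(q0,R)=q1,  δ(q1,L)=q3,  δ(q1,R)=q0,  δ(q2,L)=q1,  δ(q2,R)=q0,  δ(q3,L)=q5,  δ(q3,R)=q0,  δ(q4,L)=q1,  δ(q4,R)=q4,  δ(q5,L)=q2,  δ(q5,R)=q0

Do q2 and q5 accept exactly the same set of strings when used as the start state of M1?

States {q4} cannot be reached from the start state, so discard them.
Start with accepting vs non-accepting: {q0,q1,q5} | {q2,q3}.
Split {q0,q1,q5} by δ(·,L) → {q1,q5} and {q0}.
No further refinement is possible. Final partition (3 blocks): {q1,q5} | {q2,q3} | {q0}.
q2 and q5 end up in different blocks, so they are distinguishable. For instance, the string 'ε' is accepted from only q5.

No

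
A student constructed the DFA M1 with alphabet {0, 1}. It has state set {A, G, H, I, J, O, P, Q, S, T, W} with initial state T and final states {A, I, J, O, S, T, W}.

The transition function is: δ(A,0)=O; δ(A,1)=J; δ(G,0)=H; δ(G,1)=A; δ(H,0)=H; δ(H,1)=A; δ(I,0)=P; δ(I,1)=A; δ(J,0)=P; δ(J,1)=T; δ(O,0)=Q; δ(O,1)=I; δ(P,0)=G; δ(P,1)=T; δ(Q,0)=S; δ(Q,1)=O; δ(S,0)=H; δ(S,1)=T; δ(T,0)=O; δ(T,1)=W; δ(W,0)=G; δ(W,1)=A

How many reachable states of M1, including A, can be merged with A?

Every state is reachable, so we keep all 11.
Start with accepting vs non-accepting: {A,I,J,O,S,T,W} | {G,H,P,Q}.
On input 0, block {A,I,J,O,S,T,W} splits into {I,J,O,S,W} and {A,T}.
Split {I,J,O,S,W} by δ(·,1) → {I,J,S,W} and {O}.
Split {G,H,P,Q} by δ(·,0) → {G,H,P} and {Q}.
Stable partition: {I,J,S,W} | {G,H,P} | {A,T} | {O} | {Q} — 5 equivalence classes.
State A belongs to the block {A,T}, which has 2 states.

2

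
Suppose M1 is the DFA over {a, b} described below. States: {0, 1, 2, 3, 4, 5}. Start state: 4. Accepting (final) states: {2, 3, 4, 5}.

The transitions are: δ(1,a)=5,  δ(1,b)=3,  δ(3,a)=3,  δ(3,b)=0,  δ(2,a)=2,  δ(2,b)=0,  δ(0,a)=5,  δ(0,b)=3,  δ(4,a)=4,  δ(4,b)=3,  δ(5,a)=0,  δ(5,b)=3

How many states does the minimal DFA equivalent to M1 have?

Reachable states from the start: {0,3,4,5}. Unreachable: {1,2} — drop them.
Initial partition by acceptance: {3,4,5} | {0}.
Refine {3,4,5} on symbol a: members go to different blocks, giving {3,4} and {5}.
On input b, block {3,4} splits into {3} and {4}.
The partition is now stable with 4 blocks: {3} | {0} | {5} | {4}.

4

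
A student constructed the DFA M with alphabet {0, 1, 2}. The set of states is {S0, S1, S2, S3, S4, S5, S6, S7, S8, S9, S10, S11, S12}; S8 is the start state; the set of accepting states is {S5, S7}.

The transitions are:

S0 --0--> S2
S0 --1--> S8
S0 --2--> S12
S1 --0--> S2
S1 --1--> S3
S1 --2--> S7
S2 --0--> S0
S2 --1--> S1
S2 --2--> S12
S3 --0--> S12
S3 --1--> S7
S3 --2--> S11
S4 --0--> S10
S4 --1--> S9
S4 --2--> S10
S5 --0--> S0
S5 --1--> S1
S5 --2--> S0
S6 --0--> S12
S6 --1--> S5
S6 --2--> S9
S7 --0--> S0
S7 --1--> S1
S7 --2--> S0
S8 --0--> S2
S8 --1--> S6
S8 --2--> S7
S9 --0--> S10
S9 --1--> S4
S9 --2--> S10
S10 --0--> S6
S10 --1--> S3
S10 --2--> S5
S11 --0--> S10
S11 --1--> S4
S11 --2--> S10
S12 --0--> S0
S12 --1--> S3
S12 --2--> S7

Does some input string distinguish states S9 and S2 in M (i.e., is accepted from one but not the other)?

Every state is reachable, so we keep all 13.
P0 = {S5,S7} | {S0,S1,S2,S3,S4,S6,S8,S9,S10,S11,S12}.
Refine {S0,S1,S2,S3,S4,S6,S8,S9,S10,S11,S12} on symbol 1: members go to different blocks, giving {S0,S1,S2,S4,S8,S9,S10,S11,S12} and {S3,S6}.
Refine {S0,S1,S2,S4,S8,S9,S10,S11,S12} on symbol 0: members go to different blocks, giving {S0,S1,S2,S4,S8,S9,S11,S12} and {S10}.
Refine {S0,S1,S2,S4,S8,S9,S11,S12} on symbol 0: members go to different blocks, giving {S0,S1,S2,S8,S12} and {S4,S9,S11}.
Split {S0,S1,S2,S8,S12} by δ(·,1) → {S1,S8,S12} and {S0,S2}.
The partition is now stable with 6 blocks: {S5,S7} | {S1,S8,S12} | {S3,S6} | {S10} | {S4,S9,S11} | {S0,S2}.
S9 and S2 end up in different blocks, so they are distinguishable. For instance, the string '02' is accepted from only S9.

Yes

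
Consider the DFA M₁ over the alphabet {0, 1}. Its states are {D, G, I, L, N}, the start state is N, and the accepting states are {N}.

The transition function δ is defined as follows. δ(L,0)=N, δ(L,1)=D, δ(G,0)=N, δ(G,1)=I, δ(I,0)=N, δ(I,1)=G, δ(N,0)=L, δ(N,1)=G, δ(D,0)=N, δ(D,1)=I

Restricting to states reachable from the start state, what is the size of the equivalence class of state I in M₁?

All states are reachable from the start state.
Initial partition by acceptance: {N} | {D,G,I,L}.
No further refinement is possible. Final partition (2 blocks): {N} | {D,G,I,L}.
The equivalence class containing I is {D,G,I,L}, of size 4.

4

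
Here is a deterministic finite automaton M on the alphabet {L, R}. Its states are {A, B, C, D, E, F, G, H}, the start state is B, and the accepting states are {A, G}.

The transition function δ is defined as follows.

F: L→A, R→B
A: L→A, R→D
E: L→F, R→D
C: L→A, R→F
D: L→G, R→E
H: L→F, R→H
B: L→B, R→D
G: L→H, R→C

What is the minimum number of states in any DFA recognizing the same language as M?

8

Start with accepting vs non-accepting: {A,G} | {B,C,D,E,F,H}.
Refine {A,G} on symbol L: members go to different blocks, giving {A} and {G}.
Split {B,C,D,E,F,H} by δ(·,L) → {B,E,H} and {C,F} and {D}.
Refine {B,E,H} on symbol L: members go to different blocks, giving {E,H} and {B}.
On input R, block {E,H} splits into {E} and {H}.
Split {C,F} by δ(·,R) → {C} and {F}.
The partition is now stable with 8 blocks: {A} | {E} | {G} | {C} | {D} | {B} | {H} | {F}.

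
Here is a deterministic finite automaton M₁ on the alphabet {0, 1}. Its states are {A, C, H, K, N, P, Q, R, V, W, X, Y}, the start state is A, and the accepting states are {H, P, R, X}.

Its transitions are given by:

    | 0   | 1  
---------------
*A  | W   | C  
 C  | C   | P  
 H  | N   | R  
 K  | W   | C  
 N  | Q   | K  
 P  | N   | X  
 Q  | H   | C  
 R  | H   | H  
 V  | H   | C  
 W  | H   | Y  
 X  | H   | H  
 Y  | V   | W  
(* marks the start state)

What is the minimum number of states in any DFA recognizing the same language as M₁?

8

All states are reachable from the start state.
P0 = {H,P,R,X} | {A,C,K,N,Q,V,W,Y}.
On input 0, block {H,P,R,X} splits into {H,P} and {R,X}.
Split {A,C,K,N,Q,V,W,Y} by δ(·,0) → {A,C,K,N,Y} and {Q,V,W}.
Split {A,C,K,N,Y} by δ(·,0) → {A,K,N,Y} and {C}.
On input 1, block {A,K,N,Y} splits into {A,K} and {Y} and {N}.
Refine {Q,V,W} on symbol 1: members go to different blocks, giving {Q,V} and {W}.
The partition is now stable with 8 blocks: {H,P} | {A,K} | {R,X} | {Q,V} | {C} | {Y} | {N} | {W}.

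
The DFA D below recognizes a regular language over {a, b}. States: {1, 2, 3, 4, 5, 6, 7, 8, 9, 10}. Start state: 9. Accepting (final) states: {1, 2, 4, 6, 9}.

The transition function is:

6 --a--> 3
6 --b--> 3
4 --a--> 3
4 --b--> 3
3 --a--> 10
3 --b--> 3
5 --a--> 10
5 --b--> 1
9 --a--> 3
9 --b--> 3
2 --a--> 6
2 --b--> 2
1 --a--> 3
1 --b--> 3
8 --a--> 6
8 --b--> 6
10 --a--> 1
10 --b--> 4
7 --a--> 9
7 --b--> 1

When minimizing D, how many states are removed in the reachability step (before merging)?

5

BFS from 9 reaches {1, 3, 4, 9, 10}; the 5 state(s) 2, 5, 6, 7, 8 are never visited.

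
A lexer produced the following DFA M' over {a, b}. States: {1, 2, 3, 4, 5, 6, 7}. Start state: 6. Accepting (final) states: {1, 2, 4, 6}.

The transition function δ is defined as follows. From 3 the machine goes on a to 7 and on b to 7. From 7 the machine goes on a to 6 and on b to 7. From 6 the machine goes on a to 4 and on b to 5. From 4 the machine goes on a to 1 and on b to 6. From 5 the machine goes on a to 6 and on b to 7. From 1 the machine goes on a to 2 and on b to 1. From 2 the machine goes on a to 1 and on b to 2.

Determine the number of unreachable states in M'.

1

No path from 6 leads to 3; the other 6 states are all reachable.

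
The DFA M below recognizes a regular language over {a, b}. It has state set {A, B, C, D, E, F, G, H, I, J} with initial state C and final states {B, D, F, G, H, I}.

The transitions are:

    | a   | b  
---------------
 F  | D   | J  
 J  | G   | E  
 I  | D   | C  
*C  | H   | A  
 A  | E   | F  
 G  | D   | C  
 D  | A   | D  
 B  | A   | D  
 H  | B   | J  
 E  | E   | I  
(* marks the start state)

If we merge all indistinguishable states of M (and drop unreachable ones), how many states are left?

4

Every state is reachable, so we keep all 10.
Start with accepting vs non-accepting: {B,D,F,G,H,I} | {A,C,E,J}.
Refine {B,D,F,G,H,I} on symbol a: members go to different blocks, giving {F,G,H,I} and {B,D}.
On input a, block {A,C,E,J} splits into {A,E} and {C,J}.
No further refinement is possible. Final partition (4 blocks): {F,G,H,I} | {A,E} | {B,D} | {C,J}.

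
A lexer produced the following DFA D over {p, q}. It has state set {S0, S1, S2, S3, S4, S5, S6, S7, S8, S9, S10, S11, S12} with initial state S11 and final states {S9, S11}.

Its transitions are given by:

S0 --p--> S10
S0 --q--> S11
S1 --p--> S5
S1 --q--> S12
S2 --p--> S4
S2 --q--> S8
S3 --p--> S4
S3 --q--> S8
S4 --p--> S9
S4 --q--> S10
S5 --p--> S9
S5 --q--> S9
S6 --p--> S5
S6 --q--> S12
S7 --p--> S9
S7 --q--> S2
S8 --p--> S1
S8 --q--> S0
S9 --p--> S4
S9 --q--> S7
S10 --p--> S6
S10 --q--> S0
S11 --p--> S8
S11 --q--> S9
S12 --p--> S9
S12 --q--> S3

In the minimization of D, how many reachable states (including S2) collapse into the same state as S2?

2

All states are reachable from the start state.
Start with accepting vs non-accepting: {S9,S11} | {S0,S1,S2,S3,S4,S5,S6,S7,S8,S10,S12}.
Refine {S9,S11} on symbol q: members go to different blocks, giving {S9} and {S11}.
Split {S0,S1,S2,S3,S4,S5,S6,S7,S8,S10,S12} by δ(·,p) → {S0,S1,S2,S3,S6,S8,S10} and {S4,S5,S7,S12}.
Split {S0,S1,S2,S3,S6,S8,S10} by δ(·,p) → {S1,S2,S3,S6} and {S0,S8,S10}.
Split {S1,S2,S3,S6} by δ(·,q) → {S1,S6} and {S2,S3}.
Refine {S4,S5,S7,S12} on symbol q: members go to different blocks, giving {S7,S12} and {S4} and {S5}.
Refine {S0,S8,S10} on symbol p: members go to different blocks, giving {S8,S10} and {S0}.
Stable partition: {S9} | {S1,S6} | {S11} | {S7,S12} | {S8,S10} | {S2,S3} | {S4} | {S5} | {S0} — 9 equivalence classes.
The equivalence class containing S2 is {S2,S3}, of size 2.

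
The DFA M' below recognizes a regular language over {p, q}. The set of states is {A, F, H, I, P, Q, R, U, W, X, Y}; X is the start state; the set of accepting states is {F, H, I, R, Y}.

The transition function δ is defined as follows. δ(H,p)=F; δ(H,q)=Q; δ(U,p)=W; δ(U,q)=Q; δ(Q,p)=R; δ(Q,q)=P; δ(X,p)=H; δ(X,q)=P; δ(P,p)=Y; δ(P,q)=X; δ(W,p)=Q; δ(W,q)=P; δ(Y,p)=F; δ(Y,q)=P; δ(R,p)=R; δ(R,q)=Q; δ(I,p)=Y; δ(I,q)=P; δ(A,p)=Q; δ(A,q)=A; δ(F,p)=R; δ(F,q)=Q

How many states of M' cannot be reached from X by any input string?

4

Starting at X and following transitions, the reachable set is {F, H, P, Q, R, X, Y}. That leaves A, I, U, W unreachable — 4 in total.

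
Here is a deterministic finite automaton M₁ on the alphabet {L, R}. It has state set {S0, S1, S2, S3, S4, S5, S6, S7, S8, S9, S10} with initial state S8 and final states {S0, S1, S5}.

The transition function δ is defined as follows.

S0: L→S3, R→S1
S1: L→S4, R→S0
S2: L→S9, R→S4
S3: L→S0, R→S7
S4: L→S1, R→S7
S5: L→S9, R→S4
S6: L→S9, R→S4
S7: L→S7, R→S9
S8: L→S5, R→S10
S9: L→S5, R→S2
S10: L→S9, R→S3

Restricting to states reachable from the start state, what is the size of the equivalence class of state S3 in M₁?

States {S6} cannot be reached from the start state, so discard them.
P0 = {S0,S1,S5} | {S2,S3,S4,S7,S8,S9,S10}.
On input R, block {S0,S1,S5} splits into {S0,S1} and {S5}.
On input L, block {S2,S3,S4,S7,S8,S9,S10} splits into {S2,S7,S10} and {S3,S4} and {S8,S9}.
Split {S2,S7,S10} by δ(·,L) → {S2,S10} and {S7}.
No further refinement is possible. Final partition (6 blocks): {S0,S1} | {S2,S10} | {S5} | {S3,S4} | {S8,S9} | {S7}.
The equivalence class containing S3 is {S3,S4}, of size 2.

2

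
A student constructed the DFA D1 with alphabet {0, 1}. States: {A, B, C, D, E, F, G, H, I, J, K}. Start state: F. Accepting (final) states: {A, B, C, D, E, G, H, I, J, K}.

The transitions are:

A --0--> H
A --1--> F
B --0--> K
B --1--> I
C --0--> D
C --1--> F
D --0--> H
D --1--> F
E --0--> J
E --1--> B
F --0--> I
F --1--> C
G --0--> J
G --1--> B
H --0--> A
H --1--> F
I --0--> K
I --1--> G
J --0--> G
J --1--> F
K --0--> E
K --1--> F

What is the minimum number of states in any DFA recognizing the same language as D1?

4

All states are reachable from the start state.
Initial partition by acceptance: {A,B,C,D,E,G,H,I,J,K} | {F}.
Refine {A,B,C,D,E,G,H,I,J,K} on symbol 1: members go to different blocks, giving {A,C,D,H,J,K} and {B,E,G,I}.
On input 0, block {A,C,D,H,J,K} splits into {A,C,D,H} and {J,K}.
The partition is now stable with 4 blocks: {A,C,D,H} | {F} | {B,E,G,I} | {J,K}.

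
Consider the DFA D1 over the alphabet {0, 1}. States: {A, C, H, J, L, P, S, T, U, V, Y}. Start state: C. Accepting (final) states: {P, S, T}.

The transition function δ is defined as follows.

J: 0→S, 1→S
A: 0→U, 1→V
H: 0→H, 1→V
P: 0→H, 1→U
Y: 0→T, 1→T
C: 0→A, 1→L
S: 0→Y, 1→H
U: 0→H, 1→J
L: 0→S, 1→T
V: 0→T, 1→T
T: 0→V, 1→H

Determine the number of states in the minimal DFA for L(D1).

Reachable states from the start: {A,C,H,J,L,S,T,U,V,Y}. Unreachable: {P} — drop them.
P0 = {S,T} | {A,C,H,J,L,U,V,Y}.
Refine {A,C,H,J,L,U,V,Y} on symbol 0: members go to different blocks, giving {A,C,H,U} and {J,L,V,Y}.
Stable partition: {S,T} | {A,C,H,U} | {J,L,V,Y} — 3 equivalence classes.

3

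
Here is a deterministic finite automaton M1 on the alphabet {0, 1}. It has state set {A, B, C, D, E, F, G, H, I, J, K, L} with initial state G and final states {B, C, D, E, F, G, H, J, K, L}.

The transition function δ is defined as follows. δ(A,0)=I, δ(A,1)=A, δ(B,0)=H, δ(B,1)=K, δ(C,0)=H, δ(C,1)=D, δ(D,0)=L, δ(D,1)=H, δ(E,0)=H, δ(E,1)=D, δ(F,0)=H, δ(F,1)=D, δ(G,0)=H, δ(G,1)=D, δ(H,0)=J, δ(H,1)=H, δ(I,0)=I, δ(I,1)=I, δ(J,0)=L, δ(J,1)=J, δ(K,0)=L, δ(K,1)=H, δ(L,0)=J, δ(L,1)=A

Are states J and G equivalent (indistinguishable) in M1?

Reachable states from the start: {A,D,G,H,I,J,L}. Unreachable: {B,C,E,F,K} — drop them.
Initial partition by acceptance: {D,G,H,J,L} | {A,I}.
Refine {D,G,H,J,L} on symbol 1: members go to different blocks, giving {D,G,H,J} and {L}.
Refine {D,G,H,J} on symbol 0: members go to different blocks, giving {D,J} and {G,H}.
On input 1, block {D,J} splits into {D} and {J}.
Split {G,H} by δ(·,0) → {G} and {H}.
No further refinement is possible. Final partition (6 blocks): {D} | {A,I} | {L} | {G} | {J} | {H}.
J and G end up in different blocks, so they are distinguishable. For instance, the string '01' is accepted from only G.

No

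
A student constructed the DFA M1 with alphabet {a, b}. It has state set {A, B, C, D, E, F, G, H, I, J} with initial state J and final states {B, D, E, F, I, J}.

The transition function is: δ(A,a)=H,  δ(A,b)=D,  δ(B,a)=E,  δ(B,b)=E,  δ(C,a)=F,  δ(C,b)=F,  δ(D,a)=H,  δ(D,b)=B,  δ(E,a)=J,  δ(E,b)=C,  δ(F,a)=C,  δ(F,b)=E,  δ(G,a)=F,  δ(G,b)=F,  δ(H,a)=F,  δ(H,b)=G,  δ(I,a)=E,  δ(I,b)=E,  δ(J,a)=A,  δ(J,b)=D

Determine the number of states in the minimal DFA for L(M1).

First remove the unreachable states {I}; 9 states remain.
P0 = {B,D,E,F,J} | {A,C,G,H}.
Refine {B,D,E,F,J} on symbol a: members go to different blocks, giving {D,F,J} and {B,E}.
On input b, block {D,F,J} splits into {D,F} and {J}.
Refine {A,C,G,H} on symbol a: members go to different blocks, giving {C,G,H} and {A}.
On input b, block {C,G,H} splits into {C,G} and {H}.
Split {D,F} by δ(·,a) → {D} and {F}.
On input a, block {B,E} splits into {B} and {E}.
The partition is now stable with 8 blocks: {D} | {C,G} | {B} | {J} | {A} | {H} | {F} | {E}.

8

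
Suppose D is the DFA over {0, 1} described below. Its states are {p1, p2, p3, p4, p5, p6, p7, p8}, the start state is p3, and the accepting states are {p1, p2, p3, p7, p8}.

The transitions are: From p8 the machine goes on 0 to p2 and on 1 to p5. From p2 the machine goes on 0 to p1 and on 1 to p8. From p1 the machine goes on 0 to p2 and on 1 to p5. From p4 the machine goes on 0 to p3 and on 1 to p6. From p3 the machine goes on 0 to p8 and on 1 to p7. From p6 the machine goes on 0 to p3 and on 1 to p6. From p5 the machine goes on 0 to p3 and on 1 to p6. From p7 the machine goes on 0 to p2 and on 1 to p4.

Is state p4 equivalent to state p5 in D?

Yes

Every state is reachable, so we keep all 8.
P0 = {p1,p2,p3,p7,p8} | {p4,p5,p6}.
Split {p1,p2,p3,p7,p8} by δ(·,1) → {p1,p7,p8} and {p2,p3}.
The partition is now stable with 3 blocks: {p1,p7,p8} | {p4,p5,p6} | {p2,p3}.
p4 and p5 lie in the same block of the stable partition, so they are equivalent — no string distinguishes them.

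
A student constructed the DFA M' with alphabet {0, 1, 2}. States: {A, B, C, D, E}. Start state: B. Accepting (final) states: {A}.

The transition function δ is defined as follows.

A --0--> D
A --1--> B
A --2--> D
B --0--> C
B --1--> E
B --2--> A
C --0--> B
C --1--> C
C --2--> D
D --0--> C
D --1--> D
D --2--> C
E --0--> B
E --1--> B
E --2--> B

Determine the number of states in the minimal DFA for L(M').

5

Start with accepting vs non-accepting: {A} | {B,C,D,E}.
On input 2, block {B,C,D,E} splits into {C,D,E} and {B}.
Split {C,D,E} by δ(·,0) → {C,E} and {D}.
Refine {C,E} on symbol 1: members go to different blocks, giving {C} and {E}.
Stable partition: {A} | {C} | {B} | {D} | {E} — 5 equivalence classes.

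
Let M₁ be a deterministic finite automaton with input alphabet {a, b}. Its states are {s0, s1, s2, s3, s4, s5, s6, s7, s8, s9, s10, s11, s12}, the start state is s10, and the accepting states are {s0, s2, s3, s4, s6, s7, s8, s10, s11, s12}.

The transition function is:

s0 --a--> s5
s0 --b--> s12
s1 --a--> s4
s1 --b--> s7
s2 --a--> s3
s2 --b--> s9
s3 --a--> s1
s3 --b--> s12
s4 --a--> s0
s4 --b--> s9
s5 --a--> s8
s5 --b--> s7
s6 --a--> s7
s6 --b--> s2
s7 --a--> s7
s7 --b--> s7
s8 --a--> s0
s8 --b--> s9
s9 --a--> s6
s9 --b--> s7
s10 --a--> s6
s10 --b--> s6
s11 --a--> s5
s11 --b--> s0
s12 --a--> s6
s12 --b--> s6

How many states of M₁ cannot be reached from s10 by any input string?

1

Starting at s10 and following transitions, the reachable set is {s0, s1, s2, s3, s4, s5, s6, s7, s8, s9, s10, s12}. That leaves s11 unreachable — 1 in total.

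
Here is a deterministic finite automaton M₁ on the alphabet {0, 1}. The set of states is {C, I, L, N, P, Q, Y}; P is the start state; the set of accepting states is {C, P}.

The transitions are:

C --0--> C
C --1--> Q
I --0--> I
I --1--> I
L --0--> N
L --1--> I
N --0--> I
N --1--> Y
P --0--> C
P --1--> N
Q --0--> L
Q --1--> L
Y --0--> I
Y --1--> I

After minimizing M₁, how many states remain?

2

Every state is reachable, so we keep all 7.
Start with accepting vs non-accepting: {C,P} | {I,L,N,Q,Y}.
The partition is now stable with 2 blocks: {C,P} | {I,L,N,Q,Y}.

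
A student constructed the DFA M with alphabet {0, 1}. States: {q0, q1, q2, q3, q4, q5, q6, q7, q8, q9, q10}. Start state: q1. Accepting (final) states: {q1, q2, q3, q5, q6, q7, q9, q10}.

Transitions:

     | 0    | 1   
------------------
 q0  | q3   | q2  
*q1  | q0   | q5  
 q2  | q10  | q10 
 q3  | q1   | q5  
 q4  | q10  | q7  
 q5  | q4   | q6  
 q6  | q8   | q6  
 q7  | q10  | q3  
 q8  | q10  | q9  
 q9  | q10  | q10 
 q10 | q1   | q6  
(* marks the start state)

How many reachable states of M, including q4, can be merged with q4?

All states are reachable from the start state.
Start with accepting vs non-accepting: {q1,q2,q3,q5,q6,q7,q9,q10} | {q0,q4,q8}.
Refine {q1,q2,q3,q5,q6,q7,q9,q10} on symbol 0: members go to different blocks, giving {q2,q3,q7,q9,q10} and {q1,q5,q6}.
Refine {q2,q3,q7,q9,q10} on symbol 0: members go to different blocks, giving {q2,q7,q9} and {q3,q10}.
No further refinement is possible. Final partition (4 blocks): {q2,q7,q9} | {q0,q4,q8} | {q1,q5,q6} | {q3,q10}.
The equivalence class containing q4 is {q0,q4,q8}, of size 3.

3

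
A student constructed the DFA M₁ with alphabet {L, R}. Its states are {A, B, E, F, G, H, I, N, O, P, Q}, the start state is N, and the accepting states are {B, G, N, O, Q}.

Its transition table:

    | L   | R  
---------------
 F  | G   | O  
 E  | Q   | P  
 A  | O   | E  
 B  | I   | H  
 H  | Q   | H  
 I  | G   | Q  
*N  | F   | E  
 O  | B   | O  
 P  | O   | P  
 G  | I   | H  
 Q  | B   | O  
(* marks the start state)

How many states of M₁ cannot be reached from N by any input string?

1

BFS from N reaches {B, E, F, G, H, I, N, O, P, Q}; the 1 state(s) A are never visited.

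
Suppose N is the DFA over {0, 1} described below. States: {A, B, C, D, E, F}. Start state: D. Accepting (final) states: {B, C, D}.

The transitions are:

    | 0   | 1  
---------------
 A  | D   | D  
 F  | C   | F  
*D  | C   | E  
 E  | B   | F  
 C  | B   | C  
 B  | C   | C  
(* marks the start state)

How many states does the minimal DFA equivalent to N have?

First remove the unreachable states {A}; 5 states remain.
Initial partition by acceptance: {B,C,D} | {E,F}.
Split {B,C,D} by δ(·,1) → {B,C} and {D}.
The partition is now stable with 3 blocks: {B,C} | {E,F} | {D}.

3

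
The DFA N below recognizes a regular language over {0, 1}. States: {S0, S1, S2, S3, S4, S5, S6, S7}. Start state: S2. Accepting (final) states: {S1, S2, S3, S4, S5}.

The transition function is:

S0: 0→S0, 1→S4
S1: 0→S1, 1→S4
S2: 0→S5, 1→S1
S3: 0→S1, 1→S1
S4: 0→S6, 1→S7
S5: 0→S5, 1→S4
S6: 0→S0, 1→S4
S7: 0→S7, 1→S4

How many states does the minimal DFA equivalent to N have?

States {S3} cannot be reached from the start state, so discard them.
Initial partition by acceptance: {S1,S2,S4,S5} | {S0,S6,S7}.
Refine {S1,S2,S4,S5} on symbol 0: members go to different blocks, giving {S1,S2,S5} and {S4}.
On input 1, block {S1,S2,S5} splits into {S1,S5} and {S2}.
No further refinement is possible. Final partition (4 blocks): {S1,S5} | {S0,S6,S7} | {S4} | {S2}.

4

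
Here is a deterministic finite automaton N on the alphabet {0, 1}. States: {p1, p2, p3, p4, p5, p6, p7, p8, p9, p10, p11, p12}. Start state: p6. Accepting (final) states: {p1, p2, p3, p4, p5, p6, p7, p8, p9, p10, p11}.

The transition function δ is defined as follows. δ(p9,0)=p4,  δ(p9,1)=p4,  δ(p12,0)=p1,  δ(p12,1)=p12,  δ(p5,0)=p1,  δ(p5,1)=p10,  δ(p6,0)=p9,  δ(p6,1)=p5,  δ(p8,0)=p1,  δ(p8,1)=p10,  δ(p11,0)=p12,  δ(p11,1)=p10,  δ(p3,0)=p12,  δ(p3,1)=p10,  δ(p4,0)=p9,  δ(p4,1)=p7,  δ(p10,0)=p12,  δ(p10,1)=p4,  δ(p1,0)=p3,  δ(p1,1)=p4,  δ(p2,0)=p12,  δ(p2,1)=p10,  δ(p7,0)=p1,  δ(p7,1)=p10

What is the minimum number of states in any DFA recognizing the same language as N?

7

First remove the unreachable states {p2,p8,p11}; 9 states remain.
P0 = {p1,p3,p4,p5,p6,p7,p9,p10} | {p12}.
On input 0, block {p1,p3,p4,p5,p6,p7,p9,p10} splits into {p1,p4,p5,p6,p7,p9} and {p3,p10}.
On input 0, block {p1,p4,p5,p6,p7,p9} splits into {p4,p5,p6,p7,p9} and {p1}.
Split {p4,p5,p6,p7,p9} by δ(·,0) → {p4,p6,p9} and {p5,p7}.
On input 1, block {p4,p6,p9} splits into {p4,p6} and {p9}.
Split {p3,p10} by δ(·,1) → {p3} and {p10}.
No further refinement is possible. Final partition (7 blocks): {p4,p6} | {p12} | {p3} | {p1} | {p5,p7} | {p9} | {p10}.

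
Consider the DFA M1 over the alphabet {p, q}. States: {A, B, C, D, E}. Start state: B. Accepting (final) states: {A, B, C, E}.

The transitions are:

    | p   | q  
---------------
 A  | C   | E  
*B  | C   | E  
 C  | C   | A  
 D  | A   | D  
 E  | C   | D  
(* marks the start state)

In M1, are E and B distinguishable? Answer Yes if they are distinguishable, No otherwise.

Yes

Initial partition by acceptance: {A,B,C,E} | {D}.
Split {A,B,C,E} by δ(·,q) → {A,B,C} and {E}.
On input q, block {A,B,C} splits into {A,B} and {C}.
The partition is now stable with 4 blocks: {A,B} | {D} | {E} | {C}.
E and B end up in different blocks, so they are distinguishable. For instance, the string 'q' is accepted from only B.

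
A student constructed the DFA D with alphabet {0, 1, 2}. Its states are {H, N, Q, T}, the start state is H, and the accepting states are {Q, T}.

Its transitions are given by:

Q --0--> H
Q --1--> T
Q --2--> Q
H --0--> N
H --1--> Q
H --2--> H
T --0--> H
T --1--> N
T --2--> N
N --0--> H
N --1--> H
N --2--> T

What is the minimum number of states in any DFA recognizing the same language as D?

P0 = {Q,T} | {H,N}.
Refine {Q,T} on symbol 1: members go to different blocks, giving {T} and {Q}.
Refine {H,N} on symbol 1: members go to different blocks, giving {N} and {H}.
The partition is now stable with 4 blocks: {T} | {N} | {Q} | {H}.

4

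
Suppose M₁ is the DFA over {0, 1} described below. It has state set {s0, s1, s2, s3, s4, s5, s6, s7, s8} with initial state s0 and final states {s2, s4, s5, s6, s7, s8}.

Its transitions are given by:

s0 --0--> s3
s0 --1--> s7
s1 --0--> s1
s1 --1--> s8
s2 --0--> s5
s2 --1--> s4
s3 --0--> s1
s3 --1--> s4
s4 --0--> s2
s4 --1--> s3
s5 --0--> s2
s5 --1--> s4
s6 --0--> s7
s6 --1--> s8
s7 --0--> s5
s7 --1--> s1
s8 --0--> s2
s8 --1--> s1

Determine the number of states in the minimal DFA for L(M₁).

3

Reachable states from the start: {s0,s1,s2,s3,s4,s5,s7,s8}. Unreachable: {s6} — drop them.
Initial partition by acceptance: {s2,s4,s5,s7,s8} | {s0,s1,s3}.
On input 1, block {s2,s4,s5,s7,s8} splits into {s4,s7,s8} and {s2,s5}.
No further refinement is possible. Final partition (3 blocks): {s4,s7,s8} | {s0,s1,s3} | {s2,s5}.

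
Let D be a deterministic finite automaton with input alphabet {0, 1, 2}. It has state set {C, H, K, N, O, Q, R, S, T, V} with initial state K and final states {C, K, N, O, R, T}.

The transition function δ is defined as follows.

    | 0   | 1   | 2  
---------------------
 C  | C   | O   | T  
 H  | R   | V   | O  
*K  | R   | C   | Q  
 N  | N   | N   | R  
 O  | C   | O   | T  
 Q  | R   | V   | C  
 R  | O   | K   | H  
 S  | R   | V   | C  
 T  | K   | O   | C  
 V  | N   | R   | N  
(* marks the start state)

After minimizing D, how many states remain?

First remove the unreachable states {S}; 9 states remain.
Start with accepting vs non-accepting: {C,K,N,O,R,T} | {H,Q,V}.
Split {C,K,N,O,R,T} by δ(·,2) → {C,N,O,T} and {K,R}.
Split {C,N,O,T} by δ(·,0) → {C,N,O} and {T}.
On input 2, block {C,N,O} splits into {C,O} and {N}.
Split {H,Q,V} by δ(·,0) → {H,Q} and {V}.
Split {K,R} by δ(·,0) → {K} and {R}.
No further refinement is possible. Final partition (7 blocks): {C,O} | {H,Q} | {K} | {T} | {N} | {V} | {R}.

7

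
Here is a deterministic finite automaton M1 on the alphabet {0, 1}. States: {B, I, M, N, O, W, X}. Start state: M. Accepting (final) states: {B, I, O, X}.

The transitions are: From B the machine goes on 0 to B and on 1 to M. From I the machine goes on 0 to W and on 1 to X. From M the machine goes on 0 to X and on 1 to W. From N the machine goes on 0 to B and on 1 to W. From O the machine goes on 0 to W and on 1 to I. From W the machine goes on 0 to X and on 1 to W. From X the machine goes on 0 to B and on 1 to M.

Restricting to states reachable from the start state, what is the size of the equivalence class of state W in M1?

2

States {I,N,O} cannot be reached from the start state, so discard them.
Initial partition by acceptance: {B,X} | {M,W}.
No further refinement is possible. Final partition (2 blocks): {B,X} | {M,W}.
State W belongs to the block {M,W}, which has 2 states.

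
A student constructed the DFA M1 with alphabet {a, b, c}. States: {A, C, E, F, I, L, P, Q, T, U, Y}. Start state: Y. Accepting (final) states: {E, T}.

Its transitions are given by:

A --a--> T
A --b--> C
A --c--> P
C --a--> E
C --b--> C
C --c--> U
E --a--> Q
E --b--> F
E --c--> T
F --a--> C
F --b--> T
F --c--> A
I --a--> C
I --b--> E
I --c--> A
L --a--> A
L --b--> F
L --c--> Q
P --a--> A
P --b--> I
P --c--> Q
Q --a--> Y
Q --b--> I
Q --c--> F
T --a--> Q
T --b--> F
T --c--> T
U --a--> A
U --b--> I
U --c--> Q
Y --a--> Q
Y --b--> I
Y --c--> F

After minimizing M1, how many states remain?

First remove the unreachable states {L}; 10 states remain.
P0 = {E,T} | {A,C,F,I,P,Q,U,Y}.
On input a, block {A,C,F,I,P,Q,U,Y} splits into {F,I,P,Q,U,Y} and {A,C}.
Split {F,I,P,Q,U,Y} by δ(·,a) → {F,I,P,U} and {Q,Y}.
On input b, block {F,I,P,U} splits into {P,U} and {F,I}.
Stable partition: {E,T} | {P,U} | {A,C} | {Q,Y} | {F,I} — 5 equivalence classes.

5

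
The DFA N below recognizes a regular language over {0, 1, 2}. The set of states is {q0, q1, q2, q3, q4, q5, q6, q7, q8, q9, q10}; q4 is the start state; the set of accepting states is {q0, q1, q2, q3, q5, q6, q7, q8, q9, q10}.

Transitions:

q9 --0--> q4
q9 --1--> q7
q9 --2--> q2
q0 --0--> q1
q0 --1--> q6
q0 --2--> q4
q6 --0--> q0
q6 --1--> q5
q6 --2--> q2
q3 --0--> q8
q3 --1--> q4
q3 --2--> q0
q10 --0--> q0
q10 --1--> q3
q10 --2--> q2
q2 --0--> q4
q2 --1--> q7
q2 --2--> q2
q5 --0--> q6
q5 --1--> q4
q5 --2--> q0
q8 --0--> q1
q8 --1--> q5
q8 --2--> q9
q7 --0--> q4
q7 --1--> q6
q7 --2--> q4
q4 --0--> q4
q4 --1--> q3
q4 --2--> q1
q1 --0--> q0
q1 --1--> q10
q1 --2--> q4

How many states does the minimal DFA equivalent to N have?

All states are reachable from the start state.
Start with accepting vs non-accepting: {q0,q1,q2,q3,q5,q6,q7,q8,q9,q10} | {q4}.
Split {q0,q1,q2,q3,q5,q6,q7,q8,q9,q10} by δ(·,0) → {q0,q1,q3,q5,q6,q8,q10} and {q2,q7,q9}.
On input 1, block {q0,q1,q3,q5,q6,q8,q10} splits into {q0,q1,q6,q8,q10} and {q3,q5}.
Split {q0,q1,q6,q8,q10} by δ(·,1) → {q6,q8,q10} and {q0,q1}.
Split {q2,q7,q9} by δ(·,1) → {q2,q9} and {q7}.
Stable partition: {q6,q8,q10} | {q4} | {q2,q9} | {q3,q5} | {q0,q1} | {q7} — 6 equivalence classes.

6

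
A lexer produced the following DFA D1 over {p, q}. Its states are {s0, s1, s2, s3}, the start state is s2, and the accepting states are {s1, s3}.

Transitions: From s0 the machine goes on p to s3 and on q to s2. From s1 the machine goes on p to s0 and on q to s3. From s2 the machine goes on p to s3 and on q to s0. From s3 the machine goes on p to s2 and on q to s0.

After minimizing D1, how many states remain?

First remove the unreachable states {s1}; 3 states remain.
Initial partition by acceptance: {s3} | {s0,s2}.
No further refinement is possible. Final partition (2 blocks): {s3} | {s0,s2}.

2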